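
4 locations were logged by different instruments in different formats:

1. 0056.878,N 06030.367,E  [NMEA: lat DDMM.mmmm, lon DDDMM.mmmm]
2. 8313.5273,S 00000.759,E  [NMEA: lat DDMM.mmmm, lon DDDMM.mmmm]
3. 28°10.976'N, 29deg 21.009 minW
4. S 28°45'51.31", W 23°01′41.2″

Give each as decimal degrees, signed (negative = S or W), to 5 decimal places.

1. 0.94797, 60.50612
2. -83.22546, 0.01265
3. 28.18293, -29.35015
4. -28.76425, -23.02811

Point 1:
  φ: split at 2 digits → 00° and 56.878′; 0 + 56.878/60 = 0.947967
  N ⇒ keep positive
  Lon: degrees = first 3 digits = 60, minutes = 30.367; 60 + 30.367/60 = 60.506117
  E ⇒ keep positive
Point 2:
  Latitude: degrees = first 2 digits = 83, minutes = 13.5273; 83 + 13.5273/60 = 83.225455
  S → negative
  λ: split at 3 digits → 000° and 0.759′; 0 + 0.759/60 = 0.012650
  E ⇒ keep positive
Point 3:
  φ: 28 + 10.976/60 = 28.182933
  N ⇒ keep positive
  λ: 29 + 21.009/60 = 29.350150
  W → negative
Point 4:
  Lat: 28 + 45/60 + 51.31/3600 = 28.764253
  S → negative
  Longitude: 23 + 1/60 + 41.2/3600 = 23.028111
  hemisphere W, so the sign is −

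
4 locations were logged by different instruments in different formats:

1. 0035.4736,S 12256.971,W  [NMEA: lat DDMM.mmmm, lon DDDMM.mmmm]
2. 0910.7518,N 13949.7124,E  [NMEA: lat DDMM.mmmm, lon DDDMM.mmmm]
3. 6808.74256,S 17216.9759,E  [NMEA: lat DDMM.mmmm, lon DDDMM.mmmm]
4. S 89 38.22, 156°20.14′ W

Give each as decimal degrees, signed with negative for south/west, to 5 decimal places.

1. -0.59123, -122.94952
2. 9.17920, 139.82854
3. -68.14571, 172.28293
4. -89.63700, -156.33567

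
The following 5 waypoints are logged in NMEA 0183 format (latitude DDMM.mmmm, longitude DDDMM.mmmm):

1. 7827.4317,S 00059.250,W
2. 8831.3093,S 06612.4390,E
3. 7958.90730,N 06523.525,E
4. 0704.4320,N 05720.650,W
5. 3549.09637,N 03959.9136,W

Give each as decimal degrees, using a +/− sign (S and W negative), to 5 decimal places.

Point 1:
  φ: split at 2 digits → 78° and 27.4317′; 78 + 27.4317/60 = 78.457195
  S ⇒ negate
  λ: split at 3 digits → 000° and 59.25′; 0 + 59.25/60 = 0.987500
  hemisphere W, so the sign is −
Point 2:
  Latitude: split at 2 digits → 88° and 31.3093′; 88 + 31.3093/60 = 88.521822
  S → negative
  λ: degrees = first 3 digits = 66, minutes = 12.439; 66 + 12.439/60 = 66.207317
  E ⇒ keep positive
Point 3:
  Latitude: degrees = first 2 digits = 79, minutes = 58.9073; 79 + 58.9073/60 = 79.981788
  N → positive
  Longitude: split at 3 digits → 065° and 23.525′; 65 + 23.525/60 = 65.392083
  E ⇒ keep positive
Point 4:
  Latitude: degrees = first 2 digits = 7, minutes = 4.432; 7 + 4.432/60 = 7.073867
  N → positive
  Longitude: split at 3 digits → 057° and 20.65′; 57 + 20.65/60 = 57.344167
  W → negative
Point 5:
  Latitude: split at 2 digits → 35° and 49.09637′; 35 + 49.09637/60 = 35.818273
  N → positive
  Longitude: degrees = first 3 digits = 39, minutes = 59.9136; 39 + 59.9136/60 = 39.998560
  W ⇒ negate

1. -78.45720, -0.98750
2. -88.52182, 66.20732
3. 79.98179, 65.39208
4. 7.07387, -57.34417
5. 35.81827, -39.99856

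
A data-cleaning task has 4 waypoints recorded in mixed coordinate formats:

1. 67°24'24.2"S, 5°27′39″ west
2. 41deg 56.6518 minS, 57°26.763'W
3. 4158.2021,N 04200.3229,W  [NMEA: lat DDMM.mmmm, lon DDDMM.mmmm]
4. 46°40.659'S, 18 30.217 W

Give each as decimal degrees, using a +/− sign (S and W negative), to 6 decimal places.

1. -67.406722, -5.460833
2. -41.944197, -57.446050
3. 41.970035, -42.005382
4. -46.677650, -18.503617

Point 1:
  φ: 67° + 24/60 + 24.2/3600 = 67 + 0.400000 + 0.006722 = 67.4067222
  S ⇒ negate
  Lon: 27′ + 39″ = 27.65000′; 5 + 27.65000/60 = 5.4608333
  W ⇒ negate
Point 2:
  Latitude: 56.6518′ = 0.944197°; total 41.9441967
  hemisphere S, so the sign is −
  Longitude: 57 + 26.763/60 = 57.4460500
  W → negative
Point 3:
  Lat: split at 2 digits → 41° and 58.2021′; 41 + 58.2021/60 = 41.9700350
  N → positive
  λ: degrees = first 3 digits = 42, minutes = 0.3229; 42 + 0.3229/60 = 42.0053817
  hemisphere W, so the sign is −
Point 4:
  φ: 40.659′ = 0.677650°; total 46.6776500
  hemisphere S, so the sign is −
  λ: 18 + 30.217/60 = 18.5036167
  W ⇒ negate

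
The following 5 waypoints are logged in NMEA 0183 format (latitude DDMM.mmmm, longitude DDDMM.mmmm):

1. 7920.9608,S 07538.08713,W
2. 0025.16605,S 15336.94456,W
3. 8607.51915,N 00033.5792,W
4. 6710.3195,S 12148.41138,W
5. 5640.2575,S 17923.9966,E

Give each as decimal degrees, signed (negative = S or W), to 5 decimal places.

1. -79.34935, -75.63479
2. -0.41943, -153.61574
3. 86.12532, -0.55965
4. -67.17199, -121.80686
5. -56.67096, 179.39994

Point 1:
  φ: degrees = first 2 digits = 79, minutes = 20.9608; 79 + 20.9608/60 = 79.349347
  S ⇒ negate
  Lon: split at 3 digits → 075° and 38.08713′; 75 + 38.08713/60 = 75.634786
  W → negative
Point 2:
  Latitude: split at 2 digits → 00° and 25.16605′; 0 + 25.16605/60 = 0.419434
  S → negative
  λ: split at 3 digits → 153° and 36.94456′; 153 + 36.94456/60 = 153.615743
  W → negative
Point 3:
  φ: split at 2 digits → 86° and 7.51915′; 86 + 7.51915/60 = 86.125319
  N → positive
  Longitude: split at 3 digits → 000° and 33.5792′; 0 + 33.5792/60 = 0.559653
  W → negative
Point 4:
  Latitude: split at 2 digits → 67° and 10.3195′; 67 + 10.3195/60 = 67.171992
  S → negative
  Longitude: split at 3 digits → 121° and 48.41138′; 121 + 48.41138/60 = 121.806856
  W → negative
Point 5:
  Lat: degrees = first 2 digits = 56, minutes = 40.2575; 56 + 40.2575/60 = 56.670958
  S → negative
  Lon: degrees = first 3 digits = 179, minutes = 23.9966; 179 + 23.9966/60 = 179.399943
  E ⇒ keep positive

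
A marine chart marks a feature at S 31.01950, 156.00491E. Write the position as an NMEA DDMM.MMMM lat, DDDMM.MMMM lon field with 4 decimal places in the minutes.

3101.1700,S / 15600.2946,E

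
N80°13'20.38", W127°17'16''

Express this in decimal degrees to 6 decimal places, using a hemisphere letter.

80.222328° N, 127.287778° W

φ: 80 + 13/60 + 20.38/3600 = 80.2223278
Longitude: 127° + 17/60 + 16/3600 = 127 + 0.283333 + 0.004444 = 127.2877778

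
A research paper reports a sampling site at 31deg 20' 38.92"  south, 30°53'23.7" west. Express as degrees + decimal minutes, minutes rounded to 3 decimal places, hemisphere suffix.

31° 20.649′ S, 30° 53.395′ W

φ: seconds/60 = 0.64867; minutes = 20 + 0.64867 = 20.64867
λ: 53 + 23.7/60 = 53.39500′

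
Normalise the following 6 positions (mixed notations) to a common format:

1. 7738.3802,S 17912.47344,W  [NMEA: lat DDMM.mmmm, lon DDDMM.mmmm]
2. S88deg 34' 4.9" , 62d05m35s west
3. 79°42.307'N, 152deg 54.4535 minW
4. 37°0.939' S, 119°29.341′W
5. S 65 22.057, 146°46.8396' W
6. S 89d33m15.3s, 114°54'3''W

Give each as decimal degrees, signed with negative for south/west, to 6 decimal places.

Point 1:
  Latitude: split at 2 digits → 77° and 38.3802′; 77 + 38.3802/60 = 77.6396700
  hemisphere S, so the sign is −
  Longitude: degrees = first 3 digits = 179, minutes = 12.47344; 179 + 12.47344/60 = 179.2078907
  hemisphere W, so the sign is −
Point 2:
  φ: 88° + 34/60 + 4.9/3600 = 88 + 0.566667 + 0.001361 = 88.5680278
  hemisphere S, so the sign is −
  Lon: 62 + 5/60 + 35/3600 = 62.0930556
  W ⇒ negate
Point 3:
  Lat: 42.307′ = 0.705117°; total 79.7051167
  N ⇒ keep positive
  λ: 54.4535′ = 0.907558°; total 152.9075583
  W ⇒ negate
Point 4:
  Lat: 37 + 0.939/60 = 37.0156500
  S ⇒ negate
  Lon: 119 + 29.341/60 = 119.4890167
  W ⇒ negate
Point 5:
  Lat: 65 + 22.057/60 = 65.3676167
  hemisphere S, so the sign is −
  λ: 46.8396′ = 0.780660°; total 146.7806600
  hemisphere W, so the sign is −
Point 6:
  Lat: 33′ + 15.3″ = 33.25500′; 89 + 33.25500/60 = 89.5542500
  S ⇒ negate
  Longitude: 114° + 54/60 + 3/3600 = 114 + 0.900000 + 0.000833 = 114.9008333
  W → negative

1. -77.639670, -179.207891
2. -88.568028, -62.093056
3. 79.705117, -152.907558
4. -37.015650, -119.489017
5. -65.367617, -146.780660
6. -89.554250, -114.900833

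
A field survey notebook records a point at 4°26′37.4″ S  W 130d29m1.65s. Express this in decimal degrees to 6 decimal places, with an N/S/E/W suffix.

Latitude: 26′ + 37.4″ = 26.62333′; 4 + 26.62333/60 = 4.4437222
Longitude: 130° + 29/60 + 1.65/3600 = 130 + 0.483333 + 0.000458 = 130.4837917

4.443722° S, 130.483792° W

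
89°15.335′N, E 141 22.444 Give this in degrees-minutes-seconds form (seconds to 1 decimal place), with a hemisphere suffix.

89°15′20.1″ N, 141°22′26.6″ E

Lat: fractional minutes 0.33500 × 60 = 20.100″
Lon: 22.44400′ → 22′ and 0.44400 × 60 = 26.640″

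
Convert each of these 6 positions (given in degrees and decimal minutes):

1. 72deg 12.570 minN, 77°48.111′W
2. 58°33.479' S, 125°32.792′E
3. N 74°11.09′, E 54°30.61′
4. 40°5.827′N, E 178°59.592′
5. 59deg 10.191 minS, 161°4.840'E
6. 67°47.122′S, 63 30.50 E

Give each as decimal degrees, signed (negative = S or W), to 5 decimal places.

Point 1:
  Latitude: 12.57′ = 0.209500°; total 72.209500
  N ⇒ keep positive
  Longitude: 77 + 48.111/60 = 77.801850
  W → negative
Point 2:
  Latitude: 58 + 33.479/60 = 58.557983
  S → negative
  λ: 32.792′ = 0.546533°; total 125.546533
  E → positive
Point 3:
  Lat: 11.09′ = 0.184833°; total 74.184833
  N → positive
  λ: 54 + 30.61/60 = 54.510167
  E → positive
Point 4:
  Lat: 40 + 5.827/60 = 40.097117
  N → positive
  λ: 59.592′ = 0.993200°; total 178.993200
  E → positive
Point 5:
  Latitude: 10.191′ = 0.169850°; total 59.169850
  S ⇒ negate
  λ: 161 + 4.84/60 = 161.080667
  E ⇒ keep positive
Point 6:
  φ: 67 + 47.122/60 = 67.785367
  hemisphere S, so the sign is −
  λ: 63 + 30.5/60 = 63.508333
  E → positive

1. 72.20950, -77.80185
2. -58.55798, 125.54653
3. 74.18483, 54.51017
4. 40.09712, 178.99320
5. -59.16985, 161.08067
6. -67.78537, 63.50833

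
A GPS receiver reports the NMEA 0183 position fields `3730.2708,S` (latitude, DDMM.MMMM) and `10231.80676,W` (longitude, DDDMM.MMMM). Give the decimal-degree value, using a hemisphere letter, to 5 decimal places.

Lat: degrees = first 2 digits = 37, minutes = 30.2708; 37 + 30.2708/60 = 37.504513
λ: degrees = first 3 digits = 102, minutes = 31.80676; 102 + 31.80676/60 = 102.530113

37.50451° S, 102.53011° W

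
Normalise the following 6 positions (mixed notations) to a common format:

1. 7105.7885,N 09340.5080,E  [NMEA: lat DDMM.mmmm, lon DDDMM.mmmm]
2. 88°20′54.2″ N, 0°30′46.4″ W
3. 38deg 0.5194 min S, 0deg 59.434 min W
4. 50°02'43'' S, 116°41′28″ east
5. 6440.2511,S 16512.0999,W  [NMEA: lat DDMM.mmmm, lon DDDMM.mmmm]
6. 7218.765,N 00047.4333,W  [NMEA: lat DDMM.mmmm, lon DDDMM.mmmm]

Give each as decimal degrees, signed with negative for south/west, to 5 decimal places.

Point 1:
  Latitude: degrees = first 2 digits = 71, minutes = 5.7885; 71 + 5.7885/60 = 71.096475
  N ⇒ keep positive
  Lon: degrees = first 3 digits = 93, minutes = 40.508; 93 + 40.508/60 = 93.675133
  E → positive
Point 2:
  Lat: 88° + 20/60 + 54.2/3600 = 88 + 0.333333 + 0.015056 = 88.348389
  N → positive
  λ: 0° + 30/60 + 46.4/3600 = 0 + 0.500000 + 0.012889 = 0.512889
  hemisphere W, so the sign is −
Point 3:
  Latitude: 38 + 0.5194/60 = 38.008657
  hemisphere S, so the sign is −
  λ: 0 + 59.434/60 = 0.990567
  W → negative
Point 4:
  Lat: 2′ + 43″ = 2.71667′; 50 + 2.71667/60 = 50.045278
  S → negative
  Lon: 116° + 41/60 + 28/3600 = 116 + 0.683333 + 0.007778 = 116.691111
  E → positive
Point 5:
  φ: degrees = first 2 digits = 64, minutes = 40.2511; 64 + 40.2511/60 = 64.670852
  S → negative
  Lon: split at 3 digits → 165° and 12.0999′; 165 + 12.0999/60 = 165.201665
  W → negative
Point 6:
  Latitude: degrees = first 2 digits = 72, minutes = 18.765; 72 + 18.765/60 = 72.312750
  N ⇒ keep positive
  Lon: split at 3 digits → 000° and 47.4333′; 0 + 47.4333/60 = 0.790555
  W → negative

1. 71.09648, 93.67513
2. 88.34839, -0.51289
3. -38.00866, -0.99057
4. -50.04528, 116.69111
5. -64.67085, -165.20167
6. 72.31275, -0.79056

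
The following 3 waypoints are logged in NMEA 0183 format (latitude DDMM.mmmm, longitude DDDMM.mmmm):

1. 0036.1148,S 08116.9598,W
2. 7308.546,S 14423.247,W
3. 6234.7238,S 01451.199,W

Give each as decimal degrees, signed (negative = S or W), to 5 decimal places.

Point 1:
  Latitude: split at 2 digits → 00° and 36.1148′; 0 + 36.1148/60 = 0.601913
  hemisphere S, so the sign is −
  Longitude: degrees = first 3 digits = 81, minutes = 16.9598; 81 + 16.9598/60 = 81.282663
  W → negative
Point 2:
  φ: split at 2 digits → 73° and 8.546′; 73 + 8.546/60 = 73.142433
  S → negative
  Lon: split at 3 digits → 144° and 23.247′; 144 + 23.247/60 = 144.387450
  W → negative
Point 3:
  Latitude: degrees = first 2 digits = 62, minutes = 34.7238; 62 + 34.7238/60 = 62.578730
  S ⇒ negate
  Lon: degrees = first 3 digits = 14, minutes = 51.199; 14 + 51.199/60 = 14.853317
  W ⇒ negate

1. -0.60191, -81.28266
2. -73.14243, -144.38745
3. -62.57873, -14.85332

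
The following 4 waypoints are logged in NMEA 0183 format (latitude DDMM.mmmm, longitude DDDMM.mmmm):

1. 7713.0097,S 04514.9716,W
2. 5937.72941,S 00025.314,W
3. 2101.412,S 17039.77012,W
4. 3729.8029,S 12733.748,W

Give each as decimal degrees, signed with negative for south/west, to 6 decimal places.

Point 1:
  Latitude: degrees = first 2 digits = 77, minutes = 13.0097; 77 + 13.0097/60 = 77.2168283
  hemisphere S, so the sign is −
  Lon: degrees = first 3 digits = 45, minutes = 14.9716; 45 + 14.9716/60 = 45.2495267
  W → negative
Point 2:
  Lat: split at 2 digits → 59° and 37.72941′; 59 + 37.72941/60 = 59.6288235
  S → negative
  Longitude: split at 3 digits → 000° and 25.314′; 0 + 25.314/60 = 0.4219000
  hemisphere W, so the sign is −
Point 3:
  Latitude: split at 2 digits → 21° and 1.412′; 21 + 1.412/60 = 21.0235333
  S ⇒ negate
  λ: degrees = first 3 digits = 170, minutes = 39.77012; 170 + 39.77012/60 = 170.6628353
  hemisphere W, so the sign is −
Point 4:
  φ: split at 2 digits → 37° and 29.8029′; 37 + 29.8029/60 = 37.4967150
  S ⇒ negate
  λ: degrees = first 3 digits = 127, minutes = 33.748; 127 + 33.748/60 = 127.5624667
  hemisphere W, so the sign is −

1. -77.216828, -45.249527
2. -59.628824, -0.421900
3. -21.023533, -170.662835
4. -37.496715, -127.562467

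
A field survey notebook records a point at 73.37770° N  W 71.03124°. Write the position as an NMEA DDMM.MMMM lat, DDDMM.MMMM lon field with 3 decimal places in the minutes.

7322.662,N / 07101.874,W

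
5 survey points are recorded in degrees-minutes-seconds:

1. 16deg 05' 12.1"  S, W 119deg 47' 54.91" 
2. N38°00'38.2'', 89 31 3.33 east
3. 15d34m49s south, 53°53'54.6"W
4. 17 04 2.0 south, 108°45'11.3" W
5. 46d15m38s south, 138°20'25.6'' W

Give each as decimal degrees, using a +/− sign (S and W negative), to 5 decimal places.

1. -16.08669, -119.79859
2. 38.01061, 89.51759
3. -15.58028, -53.89850
4. -17.06722, -108.75314
5. -46.26056, -138.34044

Point 1:
  φ: 5′ + 12.1″ = 5.20167′; 16 + 5.20167/60 = 16.086694
  S → negative
  λ: 119 + 47/60 + 54.91/3600 = 119.798586
  W → negative
Point 2:
  Lat: 0′ + 38.2″ = 0.63667′; 38 + 0.63667/60 = 38.010611
  N ⇒ keep positive
  Longitude: 31′ + 3.33″ = 31.05550′; 89 + 31.05550/60 = 89.517592
  E ⇒ keep positive
Point 3:
  φ: 15° + 34/60 + 49/3600 = 15 + 0.566667 + 0.013611 = 15.580278
  hemisphere S, so the sign is −
  Longitude: 53° + 53/60 + 54.6/3600 = 53 + 0.883333 + 0.015167 = 53.898500
  W → negative
Point 4:
  Latitude: 17° + 4/60 + 2/3600 = 17 + 0.066667 + 0.000556 = 17.067222
  S ⇒ negate
  Lon: 108° + 45/60 + 11.3/3600 = 108 + 0.750000 + 0.003139 = 108.753139
  W ⇒ negate
Point 5:
  Latitude: 46 + 15/60 + 38/3600 = 46.260556
  S ⇒ negate
  Lon: 138° + 20/60 + 25.6/3600 = 138 + 0.333333 + 0.007111 = 138.340444
  W → negative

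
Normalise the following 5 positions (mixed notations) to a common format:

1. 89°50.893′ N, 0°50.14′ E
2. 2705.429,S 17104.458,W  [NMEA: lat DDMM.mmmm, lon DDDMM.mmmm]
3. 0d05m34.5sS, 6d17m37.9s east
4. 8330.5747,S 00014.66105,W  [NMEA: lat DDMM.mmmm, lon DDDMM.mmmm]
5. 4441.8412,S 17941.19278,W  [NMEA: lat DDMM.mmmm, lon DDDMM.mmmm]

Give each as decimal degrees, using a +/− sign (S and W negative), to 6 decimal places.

Point 1:
  φ: 50.893′ = 0.848217°; total 89.8482167
  N ⇒ keep positive
  λ: 50.14′ = 0.835667°; total 0.8356667
  E → positive
Point 2:
  Lat: degrees = first 2 digits = 27, minutes = 5.429; 27 + 5.429/60 = 27.0904833
  S → negative
  Lon: degrees = first 3 digits = 171, minutes = 4.458; 171 + 4.458/60 = 171.0743000
  W ⇒ negate
Point 3:
  Lat: 0° + 5/60 + 34.5/3600 = 0 + 0.083333 + 0.009583 = 0.0929167
  hemisphere S, so the sign is −
  Longitude: 6° + 17/60 + 37.9/3600 = 6 + 0.283333 + 0.010528 = 6.2938611
  E → positive
Point 4:
  φ: degrees = first 2 digits = 83, minutes = 30.5747; 83 + 30.5747/60 = 83.5095783
  hemisphere S, so the sign is −
  λ: degrees = first 3 digits = 0, minutes = 14.66105; 0 + 14.66105/60 = 0.2443508
  W → negative
Point 5:
  φ: split at 2 digits → 44° and 41.8412′; 44 + 41.8412/60 = 44.6973533
  hemisphere S, so the sign is −
  λ: split at 3 digits → 179° and 41.19278′; 179 + 41.19278/60 = 179.6865463
  hemisphere W, so the sign is −

1. 89.848217, 0.835667
2. -27.090483, -171.074300
3. -0.092917, 6.293861
4. -83.509578, -0.244351
5. -44.697353, -179.686546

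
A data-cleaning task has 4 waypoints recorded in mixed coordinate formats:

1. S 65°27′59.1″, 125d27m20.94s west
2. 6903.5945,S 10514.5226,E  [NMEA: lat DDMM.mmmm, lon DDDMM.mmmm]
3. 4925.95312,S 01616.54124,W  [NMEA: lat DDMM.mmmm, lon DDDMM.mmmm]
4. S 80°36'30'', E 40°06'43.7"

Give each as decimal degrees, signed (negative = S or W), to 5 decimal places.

Point 1:
  Latitude: 65 + 27/60 + 59.1/3600 = 65.466417
  S → negative
  Longitude: 125° + 27/60 + 20.94/3600 = 125 + 0.450000 + 0.005817 = 125.455817
  W ⇒ negate
Point 2:
  Latitude: degrees = first 2 digits = 69, minutes = 3.5945; 69 + 3.5945/60 = 69.059908
  hemisphere S, so the sign is −
  Lon: degrees = first 3 digits = 105, minutes = 14.5226; 105 + 14.5226/60 = 105.242043
  E → positive
Point 3:
  Latitude: split at 2 digits → 49° and 25.95312′; 49 + 25.95312/60 = 49.432552
  S ⇒ negate
  Longitude: degrees = first 3 digits = 16, minutes = 16.54124; 16 + 16.54124/60 = 16.275687
  hemisphere W, so the sign is −
Point 4:
  Lat: 80 + 36/60 + 30/3600 = 80.608333
  S ⇒ negate
  Longitude: 40° + 6/60 + 43.7/3600 = 40 + 0.100000 + 0.012139 = 40.112139
  E → positive

1. -65.46642, -125.45582
2. -69.05991, 105.24204
3. -49.43255, -16.27569
4. -80.60833, 40.11214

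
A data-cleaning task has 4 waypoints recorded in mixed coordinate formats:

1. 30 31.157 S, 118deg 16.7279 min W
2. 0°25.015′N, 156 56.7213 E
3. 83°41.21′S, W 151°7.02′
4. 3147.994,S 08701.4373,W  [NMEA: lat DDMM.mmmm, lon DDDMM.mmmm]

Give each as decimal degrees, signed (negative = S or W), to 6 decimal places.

1. -30.519283, -118.278798
2. 0.416917, 156.945355
3. -83.686833, -151.117000
4. -31.799900, -87.023955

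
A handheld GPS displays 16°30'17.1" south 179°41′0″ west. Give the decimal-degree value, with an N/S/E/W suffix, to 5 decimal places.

Latitude: 16° + 30/60 + 17.1/3600 = 16 + 0.500000 + 0.004750 = 16.504750
λ: 41′ + 0″ = 41.00000′; 179 + 41.00000/60 = 179.683333

16.50475° S, 179.68333° W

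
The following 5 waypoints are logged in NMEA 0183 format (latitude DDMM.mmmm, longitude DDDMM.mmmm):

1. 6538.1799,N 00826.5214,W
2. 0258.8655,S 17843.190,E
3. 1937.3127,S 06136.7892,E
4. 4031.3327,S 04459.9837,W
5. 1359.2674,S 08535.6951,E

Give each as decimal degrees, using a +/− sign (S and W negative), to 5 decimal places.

1. 65.63633, -8.44202
2. -2.98109, 178.71983
3. -19.62188, 61.61315
4. -40.52221, -44.99973
5. -13.98779, 85.59492

Point 1:
  Lat: split at 2 digits → 65° and 38.1799′; 65 + 38.1799/60 = 65.636332
  N → positive
  λ: split at 3 digits → 008° and 26.5214′; 8 + 26.5214/60 = 8.442023
  W ⇒ negate
Point 2:
  φ: degrees = first 2 digits = 2, minutes = 58.8655; 2 + 58.8655/60 = 2.981092
  S → negative
  Longitude: degrees = first 3 digits = 178, minutes = 43.19; 178 + 43.19/60 = 178.719833
  E → positive
Point 3:
  Lat: split at 2 digits → 19° and 37.3127′; 19 + 37.3127/60 = 19.621878
  S ⇒ negate
  Longitude: degrees = first 3 digits = 61, minutes = 36.7892; 61 + 36.7892/60 = 61.613153
  E → positive
Point 4:
  Latitude: degrees = first 2 digits = 40, minutes = 31.3327; 40 + 31.3327/60 = 40.522212
  S → negative
  Lon: degrees = first 3 digits = 44, minutes = 59.9837; 44 + 59.9837/60 = 44.999728
  W ⇒ negate
Point 5:
  Lat: degrees = first 2 digits = 13, minutes = 59.2674; 13 + 59.2674/60 = 13.987790
  hemisphere S, so the sign is −
  Lon: split at 3 digits → 085° and 35.6951′; 85 + 35.6951/60 = 85.594918
  E ⇒ keep positive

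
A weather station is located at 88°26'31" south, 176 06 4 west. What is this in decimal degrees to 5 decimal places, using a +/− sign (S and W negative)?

Latitude: 88 + 26/60 + 31/3600 = 88.441944
S ⇒ negate
λ: 6′ + 4″ = 6.06667′; 176 + 6.06667/60 = 176.101111
hemisphere W, so the sign is −

-88.44194, -176.10111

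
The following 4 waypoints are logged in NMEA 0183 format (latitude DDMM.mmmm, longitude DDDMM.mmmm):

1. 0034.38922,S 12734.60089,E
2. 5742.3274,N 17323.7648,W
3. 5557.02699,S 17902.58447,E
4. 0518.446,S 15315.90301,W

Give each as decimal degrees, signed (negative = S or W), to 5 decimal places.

Point 1:
  φ: split at 2 digits → 00° and 34.38922′; 0 + 34.38922/60 = 0.573154
  hemisphere S, so the sign is −
  Lon: degrees = first 3 digits = 127, minutes = 34.60089; 127 + 34.60089/60 = 127.576682
  E → positive
Point 2:
  φ: degrees = first 2 digits = 57, minutes = 42.3274; 57 + 42.3274/60 = 57.705457
  N ⇒ keep positive
  λ: split at 3 digits → 173° and 23.7648′; 173 + 23.7648/60 = 173.396080
  W ⇒ negate
Point 3:
  Lat: degrees = first 2 digits = 55, minutes = 57.02699; 55 + 57.02699/60 = 55.950450
  S → negative
  λ: split at 3 digits → 179° and 2.58447′; 179 + 2.58447/60 = 179.043075
  E ⇒ keep positive
Point 4:
  Lat: degrees = first 2 digits = 5, minutes = 18.446; 5 + 18.446/60 = 5.307433
  hemisphere S, so the sign is −
  Lon: split at 3 digits → 153° and 15.90301′; 153 + 15.90301/60 = 153.265050
  W → negative

1. -0.57315, 127.57668
2. 57.70546, -173.39608
3. -55.95045, 179.04307
4. -5.30743, -153.26505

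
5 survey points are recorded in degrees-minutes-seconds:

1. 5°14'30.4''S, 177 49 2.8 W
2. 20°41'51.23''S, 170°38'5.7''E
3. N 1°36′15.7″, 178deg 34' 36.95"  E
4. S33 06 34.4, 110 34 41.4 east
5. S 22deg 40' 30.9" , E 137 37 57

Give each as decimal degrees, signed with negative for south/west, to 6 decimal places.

1. -5.241778, -177.817444
2. -20.697564, 170.634917
3. 1.604361, 178.576931
4. -33.109556, 110.578167
5. -22.675250, 137.632500

Point 1:
  φ: 5° + 14/60 + 30.4/3600 = 5 + 0.233333 + 0.008444 = 5.2417778
  S → negative
  Lon: 49′ + 2.8″ = 49.04667′; 177 + 49.04667/60 = 177.8174444
  hemisphere W, so the sign is −
Point 2:
  Latitude: 20 + 41/60 + 51.23/3600 = 20.6975639
  S → negative
  λ: 38′ + 5.7″ = 38.09500′; 170 + 38.09500/60 = 170.6349167
  E ⇒ keep positive
Point 3:
  Latitude: 1° + 36/60 + 15.7/3600 = 1 + 0.600000 + 0.004361 = 1.6043611
  N → positive
  Longitude: 178 + 34/60 + 36.95/3600 = 178.5769306
  E ⇒ keep positive
Point 4:
  φ: 6′ + 34.4″ = 6.57333′; 33 + 6.57333/60 = 33.1095556
  S ⇒ negate
  Lon: 34′ + 41.4″ = 34.69000′; 110 + 34.69000/60 = 110.5781667
  E ⇒ keep positive
Point 5:
  φ: 22 + 40/60 + 30.9/3600 = 22.6752500
  S → negative
  Longitude: 137° + 37/60 + 57/3600 = 137 + 0.616667 + 0.015833 = 137.6325000
  E ⇒ keep positive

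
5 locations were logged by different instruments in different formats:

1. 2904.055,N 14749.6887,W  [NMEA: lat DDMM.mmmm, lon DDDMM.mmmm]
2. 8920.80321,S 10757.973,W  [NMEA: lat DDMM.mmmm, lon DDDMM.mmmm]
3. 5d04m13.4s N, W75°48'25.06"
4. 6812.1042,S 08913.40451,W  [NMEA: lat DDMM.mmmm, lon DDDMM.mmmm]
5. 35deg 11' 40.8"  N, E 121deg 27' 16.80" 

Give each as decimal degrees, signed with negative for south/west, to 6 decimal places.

Point 1:
  Latitude: split at 2 digits → 29° and 4.055′; 29 + 4.055/60 = 29.0675833
  N ⇒ keep positive
  Lon: split at 3 digits → 147° and 49.6887′; 147 + 49.6887/60 = 147.8281450
  hemisphere W, so the sign is −
Point 2:
  Lat: split at 2 digits → 89° and 20.80321′; 89 + 20.80321/60 = 89.3467202
  S ⇒ negate
  λ: split at 3 digits → 107° and 57.973′; 107 + 57.973/60 = 107.9662167
  W ⇒ negate
Point 3:
  Lat: 5° + 4/60 + 13.4/3600 = 5 + 0.066667 + 0.003722 = 5.0703889
  N → positive
  Lon: 75° + 48/60 + 25.06/3600 = 75 + 0.800000 + 0.006961 = 75.8069611
  hemisphere W, so the sign is −
Point 4:
  φ: degrees = first 2 digits = 68, minutes = 12.1042; 68 + 12.1042/60 = 68.2017367
  S → negative
  λ: degrees = first 3 digits = 89, minutes = 13.40451; 89 + 13.40451/60 = 89.2234085
  W → negative
Point 5:
  Lat: 35 + 11/60 + 40.8/3600 = 35.1946667
  N → positive
  Longitude: 121 + 27/60 + 16.8/3600 = 121.4546667
  E → positive

1. 29.067583, -147.828145
2. -89.346720, -107.966217
3. 5.070389, -75.806961
4. -68.201737, -89.223409
5. 35.194667, 121.454667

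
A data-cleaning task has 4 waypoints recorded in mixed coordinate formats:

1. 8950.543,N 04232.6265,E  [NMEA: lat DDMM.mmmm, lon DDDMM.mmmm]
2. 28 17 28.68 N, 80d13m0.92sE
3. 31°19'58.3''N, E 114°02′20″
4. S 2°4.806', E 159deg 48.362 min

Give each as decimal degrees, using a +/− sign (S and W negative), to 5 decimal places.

1. 89.84238, 42.54378
2. 28.29130, 80.21692
3. 31.33286, 114.03889
4. -2.08010, 159.80603

Point 1:
  φ: degrees = first 2 digits = 89, minutes = 50.543; 89 + 50.543/60 = 89.842383
  N ⇒ keep positive
  λ: split at 3 digits → 042° and 32.6265′; 42 + 32.6265/60 = 42.543775
  E → positive
Point 2:
  Latitude: 28° + 17/60 + 28.68/3600 = 28 + 0.283333 + 0.007967 = 28.291300
  N ⇒ keep positive
  Lon: 80° + 13/60 + 0.92/3600 = 80 + 0.216667 + 0.000256 = 80.216922
  E ⇒ keep positive
Point 3:
  Latitude: 31° + 19/60 + 58.3/3600 = 31 + 0.316667 + 0.016194 = 31.332861
  N → positive
  Lon: 114° + 2/60 + 20/3600 = 114 + 0.033333 + 0.005556 = 114.038889
  E ⇒ keep positive
Point 4:
  Latitude: 2 + 4.806/60 = 2.080100
  S → negative
  λ: 159 + 48.362/60 = 159.806033
  E ⇒ keep positive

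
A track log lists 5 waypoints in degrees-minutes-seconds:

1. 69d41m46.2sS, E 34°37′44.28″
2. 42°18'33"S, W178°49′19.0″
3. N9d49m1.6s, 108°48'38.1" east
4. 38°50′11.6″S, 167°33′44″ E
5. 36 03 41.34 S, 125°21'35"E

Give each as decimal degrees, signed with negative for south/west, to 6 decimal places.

1. -69.696167, 34.628967
2. -42.309167, -178.821944
3. 9.817111, 108.810583
4. -38.836556, 167.562222
5. -36.061483, 125.359722

Point 1:
  Lat: 41′ + 46.2″ = 41.77000′; 69 + 41.77000/60 = 69.6961667
  S ⇒ negate
  Lon: 34° + 37/60 + 44.28/3600 = 34 + 0.616667 + 0.012300 = 34.6289667
  E ⇒ keep positive
Point 2:
  Latitude: 42 + 18/60 + 33/3600 = 42.3091667
  hemisphere S, so the sign is −
  Longitude: 178° + 49/60 + 19/3600 = 178 + 0.816667 + 0.005278 = 178.8219444
  hemisphere W, so the sign is −
Point 3:
  Latitude: 9° + 49/60 + 1.6/3600 = 9 + 0.816667 + 0.000444 = 9.8171111
  N → positive
  Longitude: 48′ + 38.1″ = 48.63500′; 108 + 48.63500/60 = 108.8105833
  E ⇒ keep positive
Point 4:
  Latitude: 50′ + 11.6″ = 50.19333′; 38 + 50.19333/60 = 38.8365556
  S ⇒ negate
  λ: 167 + 33/60 + 44/3600 = 167.5622222
  E ⇒ keep positive
Point 5:
  φ: 36° + 3/60 + 41.34/3600 = 36 + 0.050000 + 0.011483 = 36.0614833
  S ⇒ negate
  Lon: 21′ + 35″ = 21.58333′; 125 + 21.58333/60 = 125.3597222
  E → positive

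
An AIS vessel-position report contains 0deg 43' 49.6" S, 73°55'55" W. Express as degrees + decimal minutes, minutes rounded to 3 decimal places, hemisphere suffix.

0° 43.827′ S, 73° 55.917′ W

Latitude: seconds/60 = 0.82667; minutes = 43 + 0.82667 = 43.82667
Lon: seconds/60 = 0.91667; minutes = 55 + 0.91667 = 55.91667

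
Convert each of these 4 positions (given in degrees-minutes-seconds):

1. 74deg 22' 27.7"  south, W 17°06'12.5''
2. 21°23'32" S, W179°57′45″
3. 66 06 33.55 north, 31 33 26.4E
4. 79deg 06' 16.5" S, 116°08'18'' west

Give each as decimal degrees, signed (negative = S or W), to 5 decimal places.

1. -74.37436, -17.10347
2. -21.39222, -179.96250
3. 66.10932, 31.55733
4. -79.10458, -116.13833

Point 1:
  Latitude: 74° + 22/60 + 27.7/3600 = 74 + 0.366667 + 0.007694 = 74.374361
  S → negative
  Longitude: 17° + 6/60 + 12.5/3600 = 17 + 0.100000 + 0.003472 = 17.103472
  hemisphere W, so the sign is −
Point 2:
  φ: 21° + 23/60 + 32/3600 = 21 + 0.383333 + 0.008889 = 21.392222
  S ⇒ negate
  Lon: 179° + 57/60 + 45/3600 = 179 + 0.950000 + 0.012500 = 179.962500
  W → negative
Point 3:
  φ: 6′ + 33.55″ = 6.55917′; 66 + 6.55917/60 = 66.109319
  N ⇒ keep positive
  Lon: 33′ + 26.4″ = 33.44000′; 31 + 33.44000/60 = 31.557333
  E → positive
Point 4:
  Lat: 6′ + 16.5″ = 6.27500′; 79 + 6.27500/60 = 79.104583
  S ⇒ negate
  Lon: 8′ + 18″ = 8.30000′; 116 + 8.30000/60 = 116.138333
  W → negative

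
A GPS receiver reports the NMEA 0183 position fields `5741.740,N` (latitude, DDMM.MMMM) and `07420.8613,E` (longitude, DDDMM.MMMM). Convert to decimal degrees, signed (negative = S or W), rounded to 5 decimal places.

Lat: split at 2 digits → 57° and 41.74′; 57 + 41.74/60 = 57.695667
N ⇒ keep positive
Lon: split at 3 digits → 074° and 20.8613′; 74 + 20.8613/60 = 74.347688
E ⇒ keep positive

57.69567, 74.34769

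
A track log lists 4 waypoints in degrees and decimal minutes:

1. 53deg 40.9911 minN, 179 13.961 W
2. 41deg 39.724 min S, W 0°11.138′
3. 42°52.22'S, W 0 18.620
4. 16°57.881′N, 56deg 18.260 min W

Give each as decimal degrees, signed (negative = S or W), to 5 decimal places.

Point 1:
  Latitude: 53 + 40.9911/60 = 53.683185
  N → positive
  Lon: 13.961′ = 0.232683°; total 179.232683
  hemisphere W, so the sign is −
Point 2:
  φ: 39.724′ = 0.662067°; total 41.662067
  hemisphere S, so the sign is −
  λ: 0 + 11.138/60 = 0.185633
  hemisphere W, so the sign is −
Point 3:
  Latitude: 52.22′ = 0.870333°; total 42.870333
  S → negative
  Lon: 0 + 18.62/60 = 0.310333
  W → negative
Point 4:
  Lat: 57.881′ = 0.964683°; total 16.964683
  N ⇒ keep positive
  Longitude: 56 + 18.26/60 = 56.304333
  W → negative

1. 53.68319, -179.23268
2. -41.66207, -0.18563
3. -42.87033, -0.31033
4. 16.96468, -56.30433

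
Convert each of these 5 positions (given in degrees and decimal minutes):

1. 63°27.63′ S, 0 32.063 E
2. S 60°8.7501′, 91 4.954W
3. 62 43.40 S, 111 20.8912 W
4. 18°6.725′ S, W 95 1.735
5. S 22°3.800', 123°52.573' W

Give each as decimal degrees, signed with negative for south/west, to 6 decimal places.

1. -63.460500, 0.534383
2. -60.145835, -91.082567
3. -62.723333, -111.348187
4. -18.112083, -95.028917
5. -22.063333, -123.876217

Point 1:
  Latitude: 63 + 27.63/60 = 63.4605000
  hemisphere S, so the sign is −
  Lon: 0 + 32.063/60 = 0.5343833
  E → positive
Point 2:
  Latitude: 8.7501′ = 0.145835°; total 60.1458350
  S → negative
  Longitude: 4.954′ = 0.082567°; total 91.0825667
  hemisphere W, so the sign is −
Point 3:
  Lat: 62 + 43.4/60 = 62.7233333
  hemisphere S, so the sign is −
  Longitude: 111 + 20.8912/60 = 111.3481867
  W → negative
Point 4:
  φ: 18 + 6.725/60 = 18.1120833
  S → negative
  λ: 1.735′ = 0.028917°; total 95.0289167
  hemisphere W, so the sign is −
Point 5:
  Latitude: 3.8′ = 0.063333°; total 22.0633333
  S ⇒ negate
  λ: 52.573′ = 0.876217°; total 123.8762167
  hemisphere W, so the sign is −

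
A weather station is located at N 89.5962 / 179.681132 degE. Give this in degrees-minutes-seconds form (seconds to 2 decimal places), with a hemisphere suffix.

89°35′46.32″ N, 179°40′52.08″ E

φ: whole degrees 89; 35.77200′ → 35′ and 46.3200″
Longitude: whole degrees 179; 40.86792′ → 40′ and 52.0752″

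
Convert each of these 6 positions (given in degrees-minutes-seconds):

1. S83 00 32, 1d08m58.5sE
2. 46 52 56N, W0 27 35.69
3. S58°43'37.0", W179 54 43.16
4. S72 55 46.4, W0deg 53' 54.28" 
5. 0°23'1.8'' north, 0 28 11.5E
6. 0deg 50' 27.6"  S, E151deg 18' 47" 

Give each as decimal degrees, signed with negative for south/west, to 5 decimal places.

1. -83.00889, 1.14958
2. 46.88222, -0.45991
3. -58.72694, -179.91199
4. -72.92956, -0.89841
5. 0.38383, 0.46986
6. -0.84100, 151.31306

Point 1:
  φ: 0′ + 32″ = 0.53333′; 83 + 0.53333/60 = 83.008889
  hemisphere S, so the sign is −
  λ: 8′ + 58.5″ = 8.97500′; 1 + 8.97500/60 = 1.149583
  E → positive
Point 2:
  Latitude: 46 + 52/60 + 56/3600 = 46.882222
  N ⇒ keep positive
  λ: 0° + 27/60 + 35.69/3600 = 0 + 0.450000 + 0.009914 = 0.459914
  W ⇒ negate
Point 3:
  φ: 58 + 43/60 + 37/3600 = 58.726944
  S ⇒ negate
  Lon: 179° + 54/60 + 43.16/3600 = 179 + 0.900000 + 0.011989 = 179.911989
  hemisphere W, so the sign is −
Point 4:
  Latitude: 72 + 55/60 + 46.4/3600 = 72.929556
  S ⇒ negate
  λ: 0 + 53/60 + 54.28/3600 = 0.898411
  hemisphere W, so the sign is −
Point 5:
  φ: 0 + 23/60 + 1.8/3600 = 0.383833
  N → positive
  Lon: 0° + 28/60 + 11.5/3600 = 0 + 0.466667 + 0.003194 = 0.469861
  E ⇒ keep positive
Point 6:
  Lat: 0° + 50/60 + 27.6/3600 = 0 + 0.833333 + 0.007667 = 0.841000
  hemisphere S, so the sign is −
  Longitude: 151° + 18/60 + 47/3600 = 151 + 0.300000 + 0.013056 = 151.313056
  E ⇒ keep positive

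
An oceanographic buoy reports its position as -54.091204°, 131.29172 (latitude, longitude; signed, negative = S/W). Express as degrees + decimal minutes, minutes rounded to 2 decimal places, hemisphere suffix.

54° 5.47′ S, 131° 17.50′ E

Latitude is negative → S; |value| = 54.091204
φ: minutes = (54.091204 − 54) × 60 = 5.4722
λ: 131° + 0.291720 × 60 = 131° 17.5032′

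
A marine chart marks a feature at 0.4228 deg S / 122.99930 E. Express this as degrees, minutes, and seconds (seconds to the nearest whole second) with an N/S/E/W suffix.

0°25′22″ S, 122°59′57″ E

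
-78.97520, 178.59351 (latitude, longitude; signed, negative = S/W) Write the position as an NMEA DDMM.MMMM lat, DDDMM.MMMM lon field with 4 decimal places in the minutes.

7858.5120,S / 17835.6106,E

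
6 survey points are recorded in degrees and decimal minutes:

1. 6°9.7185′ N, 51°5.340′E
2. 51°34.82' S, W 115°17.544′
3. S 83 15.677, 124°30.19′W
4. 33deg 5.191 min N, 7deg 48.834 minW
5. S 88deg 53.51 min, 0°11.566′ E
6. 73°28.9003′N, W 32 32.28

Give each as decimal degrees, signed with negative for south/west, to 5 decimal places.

1. 6.16198, 51.08900
2. -51.58033, -115.29240
3. -83.26128, -124.50317
4. 33.08652, -7.81390
5. -88.89183, 0.19277
6. 73.48167, -32.53800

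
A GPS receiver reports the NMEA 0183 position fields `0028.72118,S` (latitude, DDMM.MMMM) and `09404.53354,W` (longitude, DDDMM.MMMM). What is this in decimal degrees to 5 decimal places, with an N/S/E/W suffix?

Lat: split at 2 digits → 00° and 28.72118′; 0 + 28.72118/60 = 0.478686
Lon: split at 3 digits → 094° and 4.53354′; 94 + 4.53354/60 = 94.075559

0.47869° S, 94.07556° W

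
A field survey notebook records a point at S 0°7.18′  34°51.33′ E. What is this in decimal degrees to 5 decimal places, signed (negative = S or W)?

-0.11967, 34.85550

Latitude: 7.18′ = 0.119667°; total 0.119667
S ⇒ negate
λ: 51.33′ = 0.855500°; total 34.855500
E → positive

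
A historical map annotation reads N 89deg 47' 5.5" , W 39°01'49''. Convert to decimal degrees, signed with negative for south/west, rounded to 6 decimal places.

89.784861, -39.030278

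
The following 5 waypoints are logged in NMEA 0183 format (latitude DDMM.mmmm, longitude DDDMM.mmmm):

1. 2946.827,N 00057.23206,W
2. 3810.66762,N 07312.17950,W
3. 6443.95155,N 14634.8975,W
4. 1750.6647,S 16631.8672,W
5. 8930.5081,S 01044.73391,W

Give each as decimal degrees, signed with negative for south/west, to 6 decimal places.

Point 1:
  φ: degrees = first 2 digits = 29, minutes = 46.827; 29 + 46.827/60 = 29.7804500
  N ⇒ keep positive
  Longitude: split at 3 digits → 000° and 57.23206′; 0 + 57.23206/60 = 0.9538677
  W ⇒ negate
Point 2:
  φ: degrees = first 2 digits = 38, minutes = 10.66762; 38 + 10.66762/60 = 38.1777937
  N → positive
  Lon: degrees = first 3 digits = 73, minutes = 12.1795; 73 + 12.1795/60 = 73.2029917
  hemisphere W, so the sign is −
Point 3:
  Latitude: split at 2 digits → 64° and 43.95155′; 64 + 43.95155/60 = 64.7325258
  N → positive
  Longitude: degrees = first 3 digits = 146, minutes = 34.8975; 146 + 34.8975/60 = 146.5816250
  W → negative
Point 4:
  Latitude: degrees = first 2 digits = 17, minutes = 50.6647; 17 + 50.6647/60 = 17.8444117
  S → negative
  Lon: degrees = first 3 digits = 166, minutes = 31.8672; 166 + 31.8672/60 = 166.5311200
  W → negative
Point 5:
  Lat: degrees = first 2 digits = 89, minutes = 30.5081; 89 + 30.5081/60 = 89.5084683
  S ⇒ negate
  Longitude: split at 3 digits → 010° and 44.73391′; 10 + 44.73391/60 = 10.7455652
  hemisphere W, so the sign is −

1. 29.780450, -0.953868
2. 38.177794, -73.202992
3. 64.732526, -146.581625
4. -17.844412, -166.531120
5. -89.508468, -10.745565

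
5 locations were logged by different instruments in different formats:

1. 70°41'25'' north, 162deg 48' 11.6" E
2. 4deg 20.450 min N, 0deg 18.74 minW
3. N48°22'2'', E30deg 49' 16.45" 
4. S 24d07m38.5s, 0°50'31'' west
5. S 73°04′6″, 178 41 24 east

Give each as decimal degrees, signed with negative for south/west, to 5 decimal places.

Point 1:
  Lat: 70° + 41/60 + 25/3600 = 70 + 0.683333 + 0.006944 = 70.690278
  N ⇒ keep positive
  Longitude: 162 + 48/60 + 11.6/3600 = 162.803222
  E → positive
Point 2:
  φ: 4 + 20.45/60 = 4.340833
  N ⇒ keep positive
  λ: 0 + 18.74/60 = 0.312333
  W → negative
Point 3:
  Lat: 22′ + 2″ = 22.03333′; 48 + 22.03333/60 = 48.367222
  N → positive
  Lon: 30° + 49/60 + 16.45/3600 = 30 + 0.816667 + 0.004569 = 30.821236
  E → positive
Point 4:
  Lat: 7′ + 38.5″ = 7.64167′; 24 + 7.64167/60 = 24.127361
  hemisphere S, so the sign is −
  λ: 0° + 50/60 + 31/3600 = 0 + 0.833333 + 0.008611 = 0.841944
  W ⇒ negate
Point 5:
  φ: 4′ + 6″ = 4.10000′; 73 + 4.10000/60 = 73.068333
  S → negative
  λ: 178 + 41/60 + 24/3600 = 178.690000
  E ⇒ keep positive

1. 70.69028, 162.80322
2. 4.34083, -0.31233
3. 48.36722, 30.82124
4. -24.12736, -0.84194
5. -73.06833, 178.69000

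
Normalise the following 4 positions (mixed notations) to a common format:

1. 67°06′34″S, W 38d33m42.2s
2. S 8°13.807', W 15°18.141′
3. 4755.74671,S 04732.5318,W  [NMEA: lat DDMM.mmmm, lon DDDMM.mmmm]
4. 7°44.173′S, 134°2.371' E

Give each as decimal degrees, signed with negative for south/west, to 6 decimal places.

Point 1:
  Lat: 67 + 6/60 + 34/3600 = 67.1094444
  S → negative
  λ: 38 + 33/60 + 42.2/3600 = 38.5617222
  W → negative
Point 2:
  Latitude: 13.807′ = 0.230117°; total 8.2301167
  S → negative
  Lon: 18.141′ = 0.302350°; total 15.3023500
  W → negative
Point 3:
  Latitude: degrees = first 2 digits = 47, minutes = 55.74671; 47 + 55.74671/60 = 47.9291118
  S → negative
  Longitude: split at 3 digits → 047° and 32.5318′; 47 + 32.5318/60 = 47.5421967
  W → negative
Point 4:
  Latitude: 7 + 44.173/60 = 7.7362167
  S ⇒ negate
  Longitude: 2.371′ = 0.039517°; total 134.0395167
  E → positive

1. -67.109444, -38.561722
2. -8.230117, -15.302350
3. -47.929112, -47.542197
4. -7.736217, 134.039517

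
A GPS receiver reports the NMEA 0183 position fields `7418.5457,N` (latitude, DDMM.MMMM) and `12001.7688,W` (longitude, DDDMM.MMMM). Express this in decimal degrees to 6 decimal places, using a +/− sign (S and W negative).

Lat: split at 2 digits → 74° and 18.5457′; 74 + 18.5457/60 = 74.3090950
N ⇒ keep positive
Longitude: degrees = first 3 digits = 120, minutes = 1.7688; 120 + 1.7688/60 = 120.0294800
W → negative

74.309095, -120.029480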